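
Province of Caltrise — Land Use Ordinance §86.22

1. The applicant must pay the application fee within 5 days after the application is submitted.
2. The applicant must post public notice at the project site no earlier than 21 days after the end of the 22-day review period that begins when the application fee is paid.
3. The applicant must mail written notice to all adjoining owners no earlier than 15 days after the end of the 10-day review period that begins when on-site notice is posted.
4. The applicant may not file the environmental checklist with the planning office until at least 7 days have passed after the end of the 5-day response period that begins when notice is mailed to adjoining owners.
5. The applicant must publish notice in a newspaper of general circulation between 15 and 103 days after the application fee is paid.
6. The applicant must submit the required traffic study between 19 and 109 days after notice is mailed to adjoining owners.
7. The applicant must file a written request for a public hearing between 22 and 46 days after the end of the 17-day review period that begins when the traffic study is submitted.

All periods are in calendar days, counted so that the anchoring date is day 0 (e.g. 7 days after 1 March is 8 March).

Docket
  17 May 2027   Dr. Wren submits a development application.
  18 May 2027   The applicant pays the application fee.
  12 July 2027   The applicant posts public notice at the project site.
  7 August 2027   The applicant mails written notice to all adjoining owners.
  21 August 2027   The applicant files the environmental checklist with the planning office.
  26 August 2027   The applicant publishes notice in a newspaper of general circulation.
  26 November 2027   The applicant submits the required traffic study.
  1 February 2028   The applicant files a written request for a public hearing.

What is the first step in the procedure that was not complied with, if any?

Step 6

Step 1 — counting 5 days from 17 May 2027 (when the application is submitted) gives a deadline of 22 May 2027; done 18 May 2027 — timely.
Step 2 — must wait 21 days from 9 June 2027 (end of the 22-day review period, which began when the application fee is paid on 18 May 2027), so not before 30 June 2027; done 12 July 2027, after the minimum wait.
Step 3 — must wait 15 days from 22 July 2027 (end of the 10-day review period, which began when on-site notice is posted on 12 July 2027), so not before 6 August 2027; done 7 August 2027 — permitted.
Step 4 — must wait 7 days from 12 August 2027 (end of the 5-day response period, which began when notice is mailed to adjoining owners on 7 August 2027), so not before 19 August 2027; done 21 August 2027 — permitted.
Step 5 — 15 and 103 days from 18 May 2027 (when the application fee is paid) are 2 June 2027 and 29 August 2027 respectively; done 26 August 2027 — within the window.
Step 6 — 19 and 109 days from 7 August 2027 (when notice is mailed to adjoining owners) are 26 August 2027 and 24 November 2027 respectively; 26 November 2027 is 2 days past the end of the window.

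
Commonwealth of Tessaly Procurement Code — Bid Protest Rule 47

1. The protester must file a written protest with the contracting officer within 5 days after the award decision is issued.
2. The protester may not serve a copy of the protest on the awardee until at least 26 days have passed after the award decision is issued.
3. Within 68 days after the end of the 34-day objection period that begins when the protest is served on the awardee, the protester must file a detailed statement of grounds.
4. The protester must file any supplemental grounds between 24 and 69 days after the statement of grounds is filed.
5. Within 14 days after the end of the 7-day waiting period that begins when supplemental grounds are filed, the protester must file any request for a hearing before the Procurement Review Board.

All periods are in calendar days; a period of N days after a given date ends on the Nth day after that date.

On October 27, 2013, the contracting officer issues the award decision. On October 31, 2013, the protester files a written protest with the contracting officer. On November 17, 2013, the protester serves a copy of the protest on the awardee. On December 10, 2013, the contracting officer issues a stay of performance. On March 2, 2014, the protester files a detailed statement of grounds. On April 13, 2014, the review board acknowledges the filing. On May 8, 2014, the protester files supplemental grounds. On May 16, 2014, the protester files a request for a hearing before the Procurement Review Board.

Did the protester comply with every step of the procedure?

No

Step 1: 5 days after October 27, 2013 (when the award decision is issued) is November 1, 2013; completed October 31, 2013, before the deadline.
Step 2: the earliest permitted date is 26 days after October 27, 2013 (when the award decision is issued), i.e. November 22, 2013; done November 17, 2013 — 5 days too early.
Later steps need not be reached.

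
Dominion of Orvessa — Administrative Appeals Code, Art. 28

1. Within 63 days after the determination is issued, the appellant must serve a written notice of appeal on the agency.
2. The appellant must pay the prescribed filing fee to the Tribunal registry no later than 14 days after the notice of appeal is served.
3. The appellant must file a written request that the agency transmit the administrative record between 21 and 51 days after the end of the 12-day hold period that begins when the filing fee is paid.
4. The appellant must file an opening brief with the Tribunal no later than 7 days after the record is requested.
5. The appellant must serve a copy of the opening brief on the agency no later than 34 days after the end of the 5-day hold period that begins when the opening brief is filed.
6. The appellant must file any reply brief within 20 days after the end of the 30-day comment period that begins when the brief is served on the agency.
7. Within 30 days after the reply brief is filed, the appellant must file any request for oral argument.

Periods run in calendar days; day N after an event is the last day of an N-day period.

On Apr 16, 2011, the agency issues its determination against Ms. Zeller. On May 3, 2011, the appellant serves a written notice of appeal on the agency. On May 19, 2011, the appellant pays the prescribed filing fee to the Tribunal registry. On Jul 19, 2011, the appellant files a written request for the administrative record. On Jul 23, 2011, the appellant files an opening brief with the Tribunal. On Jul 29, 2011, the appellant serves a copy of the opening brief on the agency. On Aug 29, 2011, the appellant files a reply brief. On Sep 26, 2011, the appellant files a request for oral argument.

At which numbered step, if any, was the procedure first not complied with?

Step 2

Step 1 — counting 63 days from Apr 16, 2011 (when the determination is issued) gives a deadline of Jun 18, 2011; completed May 3, 2011, before the deadline.
Step 2 — counting 14 days from May 3, 2011 (when the notice of appeal is served) gives a deadline of May 17, 2011; May 19, 2011 misses that deadline by 2 days.
The analysis stops there.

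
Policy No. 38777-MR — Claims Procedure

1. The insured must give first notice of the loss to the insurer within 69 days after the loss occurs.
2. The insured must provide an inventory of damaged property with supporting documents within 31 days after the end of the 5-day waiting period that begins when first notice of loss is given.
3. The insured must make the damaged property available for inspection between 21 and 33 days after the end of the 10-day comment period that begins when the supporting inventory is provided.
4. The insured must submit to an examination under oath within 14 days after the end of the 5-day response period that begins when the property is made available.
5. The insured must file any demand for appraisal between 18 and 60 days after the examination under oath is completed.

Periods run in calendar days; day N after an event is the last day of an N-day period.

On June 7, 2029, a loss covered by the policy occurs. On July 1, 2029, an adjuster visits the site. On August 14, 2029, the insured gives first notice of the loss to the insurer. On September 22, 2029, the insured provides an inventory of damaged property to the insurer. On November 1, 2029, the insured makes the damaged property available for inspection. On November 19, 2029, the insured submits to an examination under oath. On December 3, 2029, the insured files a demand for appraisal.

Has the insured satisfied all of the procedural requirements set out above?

(1) due by June 7, 2029 + 69 days = August 15, 2029; August 14, 2029 is within that limit.
(2) due by August 19, 2029 + 31 days = September 19, 2029; done September 22, 2029 — 3 days late.

No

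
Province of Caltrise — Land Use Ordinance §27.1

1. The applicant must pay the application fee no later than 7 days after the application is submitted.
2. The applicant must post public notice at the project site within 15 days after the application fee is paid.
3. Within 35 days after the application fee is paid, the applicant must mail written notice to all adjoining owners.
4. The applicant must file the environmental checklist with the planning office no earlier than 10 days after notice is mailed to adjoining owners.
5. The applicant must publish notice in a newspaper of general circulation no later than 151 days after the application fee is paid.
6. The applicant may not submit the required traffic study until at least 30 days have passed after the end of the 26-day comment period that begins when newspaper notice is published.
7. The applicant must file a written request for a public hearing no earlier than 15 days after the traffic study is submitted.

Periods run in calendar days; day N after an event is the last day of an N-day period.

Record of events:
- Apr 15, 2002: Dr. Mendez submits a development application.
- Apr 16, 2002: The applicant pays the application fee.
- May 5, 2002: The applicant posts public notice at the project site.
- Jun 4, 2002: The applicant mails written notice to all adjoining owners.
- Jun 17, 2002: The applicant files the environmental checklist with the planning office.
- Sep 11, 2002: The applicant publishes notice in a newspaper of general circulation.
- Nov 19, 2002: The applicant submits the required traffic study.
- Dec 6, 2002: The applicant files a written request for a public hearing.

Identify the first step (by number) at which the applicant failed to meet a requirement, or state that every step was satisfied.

Step 1 — counting 7 days from Apr 15, 2002 (when the application is submitted) gives a deadline of Apr 22, 2002; done Apr 16, 2002 — timely.
Step 2 — counting 15 days from Apr 16, 2002 (when the application fee is paid) gives a deadline of May 1, 2002; May 5, 2002 misses that deadline by 4 days.

Step 2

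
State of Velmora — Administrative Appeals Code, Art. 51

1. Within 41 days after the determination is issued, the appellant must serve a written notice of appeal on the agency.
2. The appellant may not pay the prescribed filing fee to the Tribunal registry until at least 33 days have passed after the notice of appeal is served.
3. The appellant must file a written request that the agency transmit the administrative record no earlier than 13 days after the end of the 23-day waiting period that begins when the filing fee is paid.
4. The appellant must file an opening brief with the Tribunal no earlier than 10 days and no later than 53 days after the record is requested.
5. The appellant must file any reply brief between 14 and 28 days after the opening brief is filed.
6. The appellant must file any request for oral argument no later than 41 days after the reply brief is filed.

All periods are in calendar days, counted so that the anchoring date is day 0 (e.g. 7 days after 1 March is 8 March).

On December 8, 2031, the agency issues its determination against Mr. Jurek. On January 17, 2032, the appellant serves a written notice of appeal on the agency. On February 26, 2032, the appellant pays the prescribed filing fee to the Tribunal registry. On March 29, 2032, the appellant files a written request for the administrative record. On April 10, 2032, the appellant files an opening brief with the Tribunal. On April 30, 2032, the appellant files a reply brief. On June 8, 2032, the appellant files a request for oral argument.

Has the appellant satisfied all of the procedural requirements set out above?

Step 1: 41 days after December 8, 2031 (when the determination is issued) is January 18, 2032; done January 17, 2032 — timely.
Step 2: the earliest permitted date is 33 days after January 17, 2032 (when the notice of appeal is served), i.e. February 19, 2032; done February 26, 2032 — permitted.
Step 3: the earliest permitted date is 13 days after March 20, 2032 (end of the 23-day waiting period, which began when the filing fee is paid on February 26, 2032), i.e. April 2, 2032; March 29, 2032 is 4 days before the earliest permitted date.
The analysis stops there.

No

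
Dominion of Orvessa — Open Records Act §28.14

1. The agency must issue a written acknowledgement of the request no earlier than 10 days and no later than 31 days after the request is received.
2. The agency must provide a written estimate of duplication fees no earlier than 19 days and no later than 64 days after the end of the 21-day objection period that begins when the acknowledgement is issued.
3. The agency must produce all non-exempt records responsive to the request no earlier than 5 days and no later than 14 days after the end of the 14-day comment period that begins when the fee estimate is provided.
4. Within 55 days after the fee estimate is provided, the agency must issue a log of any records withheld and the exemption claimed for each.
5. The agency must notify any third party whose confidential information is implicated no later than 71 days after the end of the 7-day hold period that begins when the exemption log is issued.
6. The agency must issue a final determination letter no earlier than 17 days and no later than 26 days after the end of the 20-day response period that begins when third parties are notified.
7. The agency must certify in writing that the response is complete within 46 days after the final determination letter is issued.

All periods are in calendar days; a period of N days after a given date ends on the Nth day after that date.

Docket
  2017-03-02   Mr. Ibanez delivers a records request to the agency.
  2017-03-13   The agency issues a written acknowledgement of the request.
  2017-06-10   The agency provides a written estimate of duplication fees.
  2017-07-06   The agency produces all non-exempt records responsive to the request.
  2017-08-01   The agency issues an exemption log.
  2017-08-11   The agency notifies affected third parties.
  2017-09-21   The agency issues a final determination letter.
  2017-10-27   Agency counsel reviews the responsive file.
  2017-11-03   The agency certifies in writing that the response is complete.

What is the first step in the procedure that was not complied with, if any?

Step 2

Step 1 — 10 and 31 days from 2017-03-02 (when the request is received) are 2017-03-12 and 2017-04-02 respectively; 2017-03-13 falls inside that range.
Step 2 — 19 and 64 days from 2017-04-03 (end of the 21-day objection period, which began when the acknowledgement is issued on 2017-03-13) are 2017-04-22 and 2017-06-06 respectively; 2017-06-10 is 4 days past the end of the window.
No need to go further; step 2 was not satisfied.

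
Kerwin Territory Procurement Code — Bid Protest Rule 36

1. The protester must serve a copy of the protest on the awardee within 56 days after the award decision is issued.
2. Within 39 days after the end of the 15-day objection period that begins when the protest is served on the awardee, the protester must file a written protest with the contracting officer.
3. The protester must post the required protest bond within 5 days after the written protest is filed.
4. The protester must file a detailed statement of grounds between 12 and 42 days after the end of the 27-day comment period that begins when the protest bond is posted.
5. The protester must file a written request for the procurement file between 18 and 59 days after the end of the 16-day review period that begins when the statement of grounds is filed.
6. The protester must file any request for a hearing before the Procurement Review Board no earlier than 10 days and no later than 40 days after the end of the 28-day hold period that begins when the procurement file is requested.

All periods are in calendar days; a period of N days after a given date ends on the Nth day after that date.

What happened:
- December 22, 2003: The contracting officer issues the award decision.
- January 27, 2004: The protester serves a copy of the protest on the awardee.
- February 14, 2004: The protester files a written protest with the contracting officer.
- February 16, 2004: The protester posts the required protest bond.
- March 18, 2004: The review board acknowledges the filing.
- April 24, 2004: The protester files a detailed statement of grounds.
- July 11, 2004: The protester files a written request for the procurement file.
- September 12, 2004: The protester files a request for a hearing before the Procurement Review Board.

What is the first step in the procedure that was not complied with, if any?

Step 1: 56 days after December 22, 2003 (when the award decision is issued) is February 16, 2004; completed January 27, 2004, before the deadline.
Step 2: 39 days after February 11, 2004 (end of the 15-day objection period, which began when the protest is served on the awardee on January 27, 2004) is March 21, 2004; February 14, 2004 is within that limit.
Step 3: 5 days after February 14, 2004 (when the written protest is filed) is February 19, 2004; done February 16, 2004 — timely.
Step 4: the window is 12–42 days after March 14, 2004 (end of the 27-day comment period, which began when the protest bond is posted on February 16, 2004), so March 26, 2004 through April 25, 2004; done April 24, 2004 — within the window.
Step 5: the window is 18–59 days after May 10, 2004 (end of the 16-day review period, which began when the statement of grounds is filed on April 24, 2004), so May 28, 2004 through July 8, 2004; July 11, 2004 is 3 days past the end of the window.
Later steps need not be reached.

Step 5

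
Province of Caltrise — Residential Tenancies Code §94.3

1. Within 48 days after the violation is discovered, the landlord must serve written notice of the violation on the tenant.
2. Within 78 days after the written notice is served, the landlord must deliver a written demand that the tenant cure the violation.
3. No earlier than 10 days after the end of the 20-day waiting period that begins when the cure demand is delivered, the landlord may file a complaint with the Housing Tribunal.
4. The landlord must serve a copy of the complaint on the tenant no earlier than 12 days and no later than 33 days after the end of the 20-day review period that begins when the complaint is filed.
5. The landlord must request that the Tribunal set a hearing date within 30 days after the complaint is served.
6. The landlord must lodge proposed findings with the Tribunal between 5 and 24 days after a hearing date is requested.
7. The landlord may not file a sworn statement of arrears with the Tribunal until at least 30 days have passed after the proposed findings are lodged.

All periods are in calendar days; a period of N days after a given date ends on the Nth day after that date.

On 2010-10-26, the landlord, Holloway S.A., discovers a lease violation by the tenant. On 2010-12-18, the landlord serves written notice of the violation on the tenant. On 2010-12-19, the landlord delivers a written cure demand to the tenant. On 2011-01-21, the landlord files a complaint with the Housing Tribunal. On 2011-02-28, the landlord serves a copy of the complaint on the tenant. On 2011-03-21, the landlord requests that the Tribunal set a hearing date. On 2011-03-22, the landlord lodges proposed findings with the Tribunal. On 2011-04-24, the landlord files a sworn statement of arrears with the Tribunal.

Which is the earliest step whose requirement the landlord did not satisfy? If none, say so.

Step 1 — counting 48 days from 2010-10-26 (when the violation is discovered) gives a deadline of 2010-12-13; done 2010-12-18 — 5 days late.

Step 1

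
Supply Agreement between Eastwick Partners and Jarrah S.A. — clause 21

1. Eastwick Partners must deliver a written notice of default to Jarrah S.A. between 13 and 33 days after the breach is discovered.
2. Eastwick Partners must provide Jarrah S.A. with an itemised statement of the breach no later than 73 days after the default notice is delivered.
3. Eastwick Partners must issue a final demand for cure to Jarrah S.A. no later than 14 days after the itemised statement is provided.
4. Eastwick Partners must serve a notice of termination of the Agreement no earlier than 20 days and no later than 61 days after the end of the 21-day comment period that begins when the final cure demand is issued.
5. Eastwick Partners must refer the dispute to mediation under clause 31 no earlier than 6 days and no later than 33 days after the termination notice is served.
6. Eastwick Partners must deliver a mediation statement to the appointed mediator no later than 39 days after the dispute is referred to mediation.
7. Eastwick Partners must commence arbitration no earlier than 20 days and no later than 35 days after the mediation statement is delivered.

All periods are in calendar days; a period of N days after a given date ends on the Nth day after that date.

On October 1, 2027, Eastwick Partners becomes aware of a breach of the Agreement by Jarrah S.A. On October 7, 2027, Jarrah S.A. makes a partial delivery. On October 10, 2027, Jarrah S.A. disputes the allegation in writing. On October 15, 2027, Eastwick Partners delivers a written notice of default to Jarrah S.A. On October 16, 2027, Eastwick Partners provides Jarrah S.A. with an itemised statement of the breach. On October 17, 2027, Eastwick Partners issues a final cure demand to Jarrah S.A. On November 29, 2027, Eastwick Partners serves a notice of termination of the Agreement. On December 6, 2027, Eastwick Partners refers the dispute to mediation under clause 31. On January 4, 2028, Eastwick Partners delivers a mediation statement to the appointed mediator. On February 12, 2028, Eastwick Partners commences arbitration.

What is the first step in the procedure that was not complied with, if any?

Step 7

(1) the permitted window runs from October 1, 2027 + 13 = October 14, 2027 to October 1, 2027 + 33 = November 3, 2027; done October 15, 2027, which is between those dates.
(2) due by October 15, 2027 + 73 days = December 27, 2027; October 16, 2027 is within that limit.
(3) due by October 16, 2027 + 14 days = October 30, 2027; October 17, 2027 is within that limit.
(4) the permitted window runs from November 7, 2027 + 20 = November 27, 2027 to November 7, 2027 + 61 = January 7, 2028; November 29, 2027 falls inside that range.
(5) the permitted window runs from November 29, 2027 + 6 = December 5, 2027 to November 29, 2027 + 33 = January 1, 2028; done December 6, 2027 — within the window.
(6) due by December 6, 2027 + 39 days = January 14, 2028; done January 4, 2028 — timely.
(7) the permitted window runs from January 4, 2028 + 20 = January 24, 2028 to January 4, 2028 + 35 = February 8, 2028; done February 12, 2028 — 4 days after the window closed.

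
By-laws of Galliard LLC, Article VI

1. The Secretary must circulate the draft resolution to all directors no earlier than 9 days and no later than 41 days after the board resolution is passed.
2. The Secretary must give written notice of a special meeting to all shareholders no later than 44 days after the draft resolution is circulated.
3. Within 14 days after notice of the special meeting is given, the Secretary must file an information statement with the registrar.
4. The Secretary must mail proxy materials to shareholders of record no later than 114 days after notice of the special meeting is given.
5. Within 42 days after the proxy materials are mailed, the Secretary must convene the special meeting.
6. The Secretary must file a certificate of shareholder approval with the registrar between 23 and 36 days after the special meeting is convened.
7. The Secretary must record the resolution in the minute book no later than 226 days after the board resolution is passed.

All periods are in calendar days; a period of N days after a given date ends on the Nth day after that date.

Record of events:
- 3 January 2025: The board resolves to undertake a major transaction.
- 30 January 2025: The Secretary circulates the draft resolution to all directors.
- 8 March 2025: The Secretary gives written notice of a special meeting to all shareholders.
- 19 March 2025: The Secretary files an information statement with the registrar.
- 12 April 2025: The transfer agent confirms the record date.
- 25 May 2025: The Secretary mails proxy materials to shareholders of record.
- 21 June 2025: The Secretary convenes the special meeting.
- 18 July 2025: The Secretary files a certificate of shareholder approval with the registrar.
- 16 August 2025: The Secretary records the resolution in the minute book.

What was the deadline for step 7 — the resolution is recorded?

Step 7 runs from 3 January 2025, when the board resolution is passed. 226 days after 3 January 2025 is 17 August 2025.

17 August 2025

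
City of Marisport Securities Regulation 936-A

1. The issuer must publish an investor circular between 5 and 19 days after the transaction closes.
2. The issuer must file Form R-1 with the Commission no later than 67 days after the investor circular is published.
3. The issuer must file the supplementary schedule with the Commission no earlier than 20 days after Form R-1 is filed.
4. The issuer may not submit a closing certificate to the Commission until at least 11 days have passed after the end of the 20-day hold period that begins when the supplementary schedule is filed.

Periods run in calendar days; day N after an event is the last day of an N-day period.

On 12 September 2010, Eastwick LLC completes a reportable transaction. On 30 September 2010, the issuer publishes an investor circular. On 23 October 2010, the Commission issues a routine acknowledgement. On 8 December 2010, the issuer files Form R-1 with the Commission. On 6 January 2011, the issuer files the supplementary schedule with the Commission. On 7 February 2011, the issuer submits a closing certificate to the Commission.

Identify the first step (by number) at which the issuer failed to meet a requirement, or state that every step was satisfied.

Step 1: the window is 5–19 days after 12 September 2010 (when the transaction closes), so 17 September 2010 through 1 October 2010; 30 September 2010 falls inside that range.
Step 2: 67 days after 30 September 2010 (when the investor circular is published) is 6 December 2010; 8 December 2010 misses that deadline by 2 days.
That is the first point of non-compliance.

Step 2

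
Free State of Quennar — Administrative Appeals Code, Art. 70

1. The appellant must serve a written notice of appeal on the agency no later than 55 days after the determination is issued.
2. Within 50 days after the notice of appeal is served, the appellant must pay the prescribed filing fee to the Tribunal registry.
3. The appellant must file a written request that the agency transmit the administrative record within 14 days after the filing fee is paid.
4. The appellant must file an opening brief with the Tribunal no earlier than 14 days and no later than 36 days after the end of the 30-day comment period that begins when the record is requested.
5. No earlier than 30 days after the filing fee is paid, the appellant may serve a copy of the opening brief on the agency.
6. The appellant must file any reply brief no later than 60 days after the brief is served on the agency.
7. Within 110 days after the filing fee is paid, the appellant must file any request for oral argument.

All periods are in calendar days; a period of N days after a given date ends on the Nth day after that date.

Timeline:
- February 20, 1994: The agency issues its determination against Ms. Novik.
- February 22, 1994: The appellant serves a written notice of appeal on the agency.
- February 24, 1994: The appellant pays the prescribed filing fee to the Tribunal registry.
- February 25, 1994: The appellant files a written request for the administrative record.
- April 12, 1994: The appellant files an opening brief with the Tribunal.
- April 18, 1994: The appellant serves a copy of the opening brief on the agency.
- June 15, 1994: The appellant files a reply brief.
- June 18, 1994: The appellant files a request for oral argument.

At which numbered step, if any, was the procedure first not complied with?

Step 7

Step 1: 55 days after February 20, 1994 (when the determination is issued) is April 16, 1994; completed February 22, 1994, before the deadline.
Step 2: 50 days after February 22, 1994 (when the notice of appeal is served) is April 13, 1994; completed February 24, 1994, before the deadline.
Step 3: 14 days after February 24, 1994 (when the filing fee is paid) is March 10, 1994; done February 25, 1994 — timely.
Step 4: the window is 14–36 days after March 27, 1994 (end of the 30-day comment period, which began when the record is requested on February 25, 1994), so April 10, 1994 through May 2, 1994; done April 12, 1994 — within the window.
Step 5: the earliest permitted date is 30 days after February 24, 1994 (when the filing fee is paid), i.e. March 26, 1994; done April 18, 1994, after the minimum wait.
Step 6: 60 days after April 18, 1994 (when the brief is served on the agency) is June 17, 1994; June 15, 1994 is within that limit.
Step 7: 110 days after February 24, 1994 (when the filing fee is paid) is June 14, 1994; June 18, 1994 misses that deadline by 4 days.
The procedure was therefore not followed at step 7.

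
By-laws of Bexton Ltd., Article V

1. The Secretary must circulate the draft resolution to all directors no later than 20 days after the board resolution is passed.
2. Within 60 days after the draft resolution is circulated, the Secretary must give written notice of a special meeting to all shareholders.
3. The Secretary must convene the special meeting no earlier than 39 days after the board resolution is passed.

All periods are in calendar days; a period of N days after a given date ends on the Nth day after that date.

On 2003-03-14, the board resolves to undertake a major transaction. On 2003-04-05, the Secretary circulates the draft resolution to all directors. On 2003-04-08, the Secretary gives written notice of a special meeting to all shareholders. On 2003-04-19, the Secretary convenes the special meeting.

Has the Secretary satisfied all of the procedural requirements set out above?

Step 1: 20 days after 2003-03-14 (when the board resolution is passed) is 2003-04-03; not done until 2003-04-05, 2 days after the deadline.

No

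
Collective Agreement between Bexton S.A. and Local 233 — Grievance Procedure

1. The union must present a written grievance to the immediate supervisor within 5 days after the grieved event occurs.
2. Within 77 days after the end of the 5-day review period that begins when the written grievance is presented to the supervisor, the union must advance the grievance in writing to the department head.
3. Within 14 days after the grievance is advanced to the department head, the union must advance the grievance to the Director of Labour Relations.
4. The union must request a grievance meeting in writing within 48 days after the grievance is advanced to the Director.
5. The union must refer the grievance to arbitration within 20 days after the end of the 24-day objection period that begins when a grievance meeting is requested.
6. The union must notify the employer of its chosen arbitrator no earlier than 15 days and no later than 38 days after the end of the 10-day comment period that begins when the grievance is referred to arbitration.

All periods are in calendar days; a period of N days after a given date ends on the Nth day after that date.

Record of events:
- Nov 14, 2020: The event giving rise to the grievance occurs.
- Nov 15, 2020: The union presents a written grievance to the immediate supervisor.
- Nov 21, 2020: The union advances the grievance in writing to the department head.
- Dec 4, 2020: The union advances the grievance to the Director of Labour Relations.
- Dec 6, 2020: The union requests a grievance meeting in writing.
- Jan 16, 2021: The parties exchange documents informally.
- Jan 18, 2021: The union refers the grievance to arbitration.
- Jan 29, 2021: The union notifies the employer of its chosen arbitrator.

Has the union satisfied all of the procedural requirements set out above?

(1) due by Nov 14, 2020 + 5 days = Nov 19, 2020; Nov 15, 2020 is within that limit.
(2) due by Nov 20, 2020 + 77 days = Feb 5, 2021; done Nov 21, 2020 — timely.
(3) due by Nov 21, 2020 + 14 days = Dec 5, 2020; Dec 4, 2020 is within that limit.
(4) due by Dec 4, 2020 + 48 days = Jan 21, 2021; done Dec 6, 2020 — timely.
(5) due by Dec 30, 2020 + 20 days = Jan 19, 2021; completed Jan 18, 2021, before the deadline.
(6) the permitted window runs from Jan 28, 2021 + 15 = Feb 12, 2021 to Jan 28, 2021 + 38 = Mar 7, 2021; Jan 29, 2021 is 14 days too early.

No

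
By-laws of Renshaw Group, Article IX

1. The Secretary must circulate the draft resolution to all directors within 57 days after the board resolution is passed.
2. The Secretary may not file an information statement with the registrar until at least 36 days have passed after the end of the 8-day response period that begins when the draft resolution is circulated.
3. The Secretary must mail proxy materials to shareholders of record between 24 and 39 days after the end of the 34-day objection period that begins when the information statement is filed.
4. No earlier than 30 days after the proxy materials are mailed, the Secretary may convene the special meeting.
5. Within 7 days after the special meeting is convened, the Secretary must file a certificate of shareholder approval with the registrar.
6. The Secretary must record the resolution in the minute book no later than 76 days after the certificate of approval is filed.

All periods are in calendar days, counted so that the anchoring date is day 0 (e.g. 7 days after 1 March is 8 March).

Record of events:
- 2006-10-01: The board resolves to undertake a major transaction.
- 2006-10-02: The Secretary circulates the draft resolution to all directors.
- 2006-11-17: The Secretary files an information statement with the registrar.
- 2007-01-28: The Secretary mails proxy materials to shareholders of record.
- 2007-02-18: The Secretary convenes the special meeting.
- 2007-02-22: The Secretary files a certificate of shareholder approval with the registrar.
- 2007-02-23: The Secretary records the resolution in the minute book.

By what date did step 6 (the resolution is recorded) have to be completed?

Step 6 runs from 2007-02-22, when the certificate of approval is filed. 76 days after 2007-02-22 is 2007-05-09.

2007-05-09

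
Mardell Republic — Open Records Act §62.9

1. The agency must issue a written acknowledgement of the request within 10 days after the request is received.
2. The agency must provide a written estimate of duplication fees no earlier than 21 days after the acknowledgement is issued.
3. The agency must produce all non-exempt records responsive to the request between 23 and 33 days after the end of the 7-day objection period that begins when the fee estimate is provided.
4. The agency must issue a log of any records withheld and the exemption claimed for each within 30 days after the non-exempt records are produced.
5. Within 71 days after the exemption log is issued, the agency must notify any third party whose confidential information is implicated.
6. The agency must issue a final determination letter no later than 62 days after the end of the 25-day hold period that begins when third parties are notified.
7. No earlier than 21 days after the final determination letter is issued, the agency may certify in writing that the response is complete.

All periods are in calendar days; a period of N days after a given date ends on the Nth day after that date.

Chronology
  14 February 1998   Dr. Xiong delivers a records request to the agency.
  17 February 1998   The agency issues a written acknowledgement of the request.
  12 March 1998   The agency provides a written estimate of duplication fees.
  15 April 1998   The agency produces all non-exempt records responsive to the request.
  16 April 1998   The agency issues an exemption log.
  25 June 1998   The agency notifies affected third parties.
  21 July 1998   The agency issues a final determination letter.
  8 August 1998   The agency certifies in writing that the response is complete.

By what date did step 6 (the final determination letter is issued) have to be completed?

20 September 1998

Third parties are notified on 25 June 1998; the 25-day hold period therefore ends 20 July 1998, and step 6 runs from that date. 62 days after 20 July 1998 is 20 September 1998.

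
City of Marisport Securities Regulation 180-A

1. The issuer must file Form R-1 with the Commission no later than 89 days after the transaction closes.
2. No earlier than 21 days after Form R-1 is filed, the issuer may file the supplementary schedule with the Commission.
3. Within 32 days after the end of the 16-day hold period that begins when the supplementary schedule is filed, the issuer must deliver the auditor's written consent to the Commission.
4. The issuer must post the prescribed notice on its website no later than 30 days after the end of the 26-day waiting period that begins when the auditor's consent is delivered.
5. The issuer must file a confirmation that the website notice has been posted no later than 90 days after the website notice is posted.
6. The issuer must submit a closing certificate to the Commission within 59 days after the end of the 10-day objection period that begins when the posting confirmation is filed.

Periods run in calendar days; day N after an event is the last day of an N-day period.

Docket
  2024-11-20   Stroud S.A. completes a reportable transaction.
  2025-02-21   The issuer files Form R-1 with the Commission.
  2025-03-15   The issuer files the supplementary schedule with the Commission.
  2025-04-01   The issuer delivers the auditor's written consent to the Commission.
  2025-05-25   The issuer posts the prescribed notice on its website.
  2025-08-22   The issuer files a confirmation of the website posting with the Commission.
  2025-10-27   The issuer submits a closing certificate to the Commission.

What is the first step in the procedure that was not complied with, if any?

Step 1: 89 days after 2024-11-20 (when the transaction closes) is 2025-02-17; done 2025-02-21 — 4 days late.
The analysis stops there.

Step 1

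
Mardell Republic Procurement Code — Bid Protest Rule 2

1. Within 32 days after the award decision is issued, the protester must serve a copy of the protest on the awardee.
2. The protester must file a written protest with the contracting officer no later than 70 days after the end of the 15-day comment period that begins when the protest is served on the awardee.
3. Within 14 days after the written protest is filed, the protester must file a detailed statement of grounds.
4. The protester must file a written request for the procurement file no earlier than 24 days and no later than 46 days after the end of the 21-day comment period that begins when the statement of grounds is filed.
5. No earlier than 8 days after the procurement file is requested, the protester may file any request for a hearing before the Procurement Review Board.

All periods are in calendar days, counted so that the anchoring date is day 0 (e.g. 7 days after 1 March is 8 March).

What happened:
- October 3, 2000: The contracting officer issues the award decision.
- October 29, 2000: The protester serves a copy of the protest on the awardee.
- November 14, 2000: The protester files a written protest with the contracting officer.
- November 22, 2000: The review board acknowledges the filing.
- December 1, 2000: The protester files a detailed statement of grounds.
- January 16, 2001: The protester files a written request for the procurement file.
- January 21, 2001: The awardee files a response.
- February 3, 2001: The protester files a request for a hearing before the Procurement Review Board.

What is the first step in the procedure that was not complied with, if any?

Step 3

Step 1 — counting 32 days from October 3, 2000 (when the award decision is issued) gives a deadline of November 4, 2000; October 29, 2000 is within that limit.
Step 2 — counting 70 days from November 13, 2000 (end of the 15-day comment period, which began when the protest is served on the awardee on October 29, 2000) gives a deadline of January 22, 2001; completed November 14, 2000, before the deadline.
Step 3 — counting 14 days from November 14, 2000 (when the written protest is filed) gives a deadline of November 28, 2000; not done until December 1, 2000, 3 days after the deadline.
The procedure was therefore not followed at step 3.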